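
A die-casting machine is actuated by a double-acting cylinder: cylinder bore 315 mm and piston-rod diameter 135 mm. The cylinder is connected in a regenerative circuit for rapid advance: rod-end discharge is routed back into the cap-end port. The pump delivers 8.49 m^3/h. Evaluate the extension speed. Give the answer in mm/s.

In regeneration the rod-end outflow joins the pump flow into the cap end, so the net volume the pump must supply per unit advance equals the rod cross-section area.
Rod cross-section A_rod = π/4 × (135 mm)² = 14310 mm^2
v = Q_pump / A_rod

v ≈ 165 mm/s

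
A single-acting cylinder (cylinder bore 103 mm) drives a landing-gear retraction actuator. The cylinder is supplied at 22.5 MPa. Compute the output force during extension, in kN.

Cap-side area A_cap = π/4 × (103 mm)² = 8332 mm^2
F = P × A_cap = 22.5 MPa × A_cap

F ≈ 187 kN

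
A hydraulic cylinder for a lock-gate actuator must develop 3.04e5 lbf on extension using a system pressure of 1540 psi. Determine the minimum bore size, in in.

Extension force acts on the full piston face: F = P × (π/4)D².
D = √(4F / (πP)) = √(4 × 3.04e5 lbf / (π × 1540 psi))

D ≈ 15.9 in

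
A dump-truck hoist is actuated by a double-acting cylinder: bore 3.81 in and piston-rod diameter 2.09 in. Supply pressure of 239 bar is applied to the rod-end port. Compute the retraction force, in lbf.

F ≈ 27600 lbf

Rod-side annular area A_ann = π/4 × (3.81² − 2.09²) = 7.970 in^2
On retraction the pressure acts on the annular area (bore minus rod).
F = P × A_ann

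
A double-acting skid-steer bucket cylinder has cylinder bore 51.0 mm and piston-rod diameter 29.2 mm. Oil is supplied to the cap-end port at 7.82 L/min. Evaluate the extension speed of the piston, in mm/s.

Cap-side area A_cap = π/4 × (51.0 mm)² = 2043 mm^2
v = Q / A

v ≈ 63.8 mm/s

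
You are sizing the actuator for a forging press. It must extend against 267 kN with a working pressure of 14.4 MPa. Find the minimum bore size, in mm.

Extension force acts on the full piston face: F = P × (π/4)D².
D = √(4F / (πP)) = √(4 × 267 kN / (π × 14.4 MPa))

D ≈ 154 mm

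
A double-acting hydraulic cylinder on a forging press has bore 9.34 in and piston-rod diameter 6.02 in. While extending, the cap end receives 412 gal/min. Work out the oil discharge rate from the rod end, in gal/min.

Cap-side area A_cap = π/4 × (9.34 in)² = 68.51 in^2
Rod-side annular area A_ann = π/4 × (9.34² − 6.02²) = 40.05 in^2
Piston speed v = Q_in/A_cap; rod-end outflow Q_out = v × A_ann = Q_in × A_ann/A_cap.

Q_out ≈ 241 gal/min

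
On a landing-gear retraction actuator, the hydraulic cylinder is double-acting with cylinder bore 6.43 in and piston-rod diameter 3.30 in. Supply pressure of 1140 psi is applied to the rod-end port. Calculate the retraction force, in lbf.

Rod-side annular area A_ann = π/4 × (6.43² − 3.30²) = 23.92 in^2
On retraction the pressure acts on the annular area (bore minus rod).
F = P × A_ann

F ≈ 27300 lbf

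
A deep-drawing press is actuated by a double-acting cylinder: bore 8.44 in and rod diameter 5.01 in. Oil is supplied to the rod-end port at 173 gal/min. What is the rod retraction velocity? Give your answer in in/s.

Rod-side annular area A_ann = π/4 × (8.44² − 5.01²) = 36.23 in^2
Flow into the rod-end port fills the annular volume.
v = Q / A

v ≈ 18.4 in/s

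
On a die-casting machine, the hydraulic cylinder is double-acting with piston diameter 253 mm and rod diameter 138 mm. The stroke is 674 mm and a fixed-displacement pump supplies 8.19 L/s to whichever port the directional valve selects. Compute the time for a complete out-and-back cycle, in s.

t ≈ 7.04 s

Cap-side area A_cap = π/4 × (253 mm)² = 50270 mm^2
Rod-side annular area A_ann = π/4 × (253² − 138²) = 35320 mm^2
t_ext = A_cap·L/Q = 4.137 s
t_ret = A_ann·L/Q = 2.906 s
t_cycle = t_ext + t_ret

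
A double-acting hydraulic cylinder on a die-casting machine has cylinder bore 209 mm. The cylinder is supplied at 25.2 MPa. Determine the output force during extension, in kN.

Cap-side area A_cap = π/4 × (209 mm)² = 34310 mm^2
F = P × A_cap = 25.2 MPa × A_cap

F ≈ 865 kN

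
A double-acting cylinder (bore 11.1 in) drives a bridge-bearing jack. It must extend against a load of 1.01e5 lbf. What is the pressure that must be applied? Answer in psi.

Cap-side area A_cap = π/4 × (11.1 in)² = 96.77 in^2
P = F / A = 1.01e5 lbf / A

P ≈ 1040 psi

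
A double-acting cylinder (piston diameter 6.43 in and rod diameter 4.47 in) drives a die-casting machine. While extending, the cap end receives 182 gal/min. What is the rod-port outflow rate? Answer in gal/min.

Q_out ≈ 94.0 gal/min

Cap-side area A_cap = π/4 × (6.43 in)² = 32.47 in^2
Rod-side annular area A_ann = π/4 × (6.43² − 4.47²) = 16.78 in^2
Piston speed v = Q_in/A_cap; rod-end outflow Q_out = v × A_ann = Q_in × A_ann/A_cap.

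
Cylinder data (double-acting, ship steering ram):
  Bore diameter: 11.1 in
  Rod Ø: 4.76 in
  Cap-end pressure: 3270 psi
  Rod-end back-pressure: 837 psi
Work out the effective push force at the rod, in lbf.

Cap-side area A_cap = π/4 × (11.1 in)² = 96.77 in^2
Rod-side annular area A_ann = π/4 × (11.1² − 4.76²) = 78.97 in^2
Net thrust = P_cap·A_cap − P_rod·A_ann = 3.164e5 lbf − 66100 lbf

F ≈ 2.50e5 lbf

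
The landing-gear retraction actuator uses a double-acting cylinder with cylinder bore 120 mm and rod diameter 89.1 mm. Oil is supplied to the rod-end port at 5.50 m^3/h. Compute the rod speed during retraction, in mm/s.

v ≈ 301 mm/s

Rod-side annular area A_ann = π/4 × (120² − 89.1²) = 5075 mm^2
Flow into the rod-end port fills the annular volume.
v = Q / A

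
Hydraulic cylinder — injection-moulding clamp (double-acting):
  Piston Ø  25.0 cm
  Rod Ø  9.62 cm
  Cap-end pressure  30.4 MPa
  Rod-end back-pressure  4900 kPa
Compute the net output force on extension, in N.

F ≈ 1.29e6 N

Cap-side area A_cap = π/4 × (25.0 cm)² = 490.9 cm^2
Rod-side annular area A_ann = π/4 × (25.0² − 9.62²) = 418.2 cm^2
Net thrust = P_cap·A_cap − P_rod·A_ann = 1.492e6 N − 2.049e5 N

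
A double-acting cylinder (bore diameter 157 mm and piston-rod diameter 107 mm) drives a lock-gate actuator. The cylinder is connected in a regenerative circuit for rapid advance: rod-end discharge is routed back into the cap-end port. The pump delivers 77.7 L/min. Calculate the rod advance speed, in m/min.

In regeneration the rod-end outflow joins the pump flow into the cap end, so the net volume the pump must supply per unit advance equals the rod cross-section area.
Rod cross-section A_rod = π/4 × (107 mm)² = 8992 mm^2
v = Q_pump / A_rod

v ≈ 8.64 m/min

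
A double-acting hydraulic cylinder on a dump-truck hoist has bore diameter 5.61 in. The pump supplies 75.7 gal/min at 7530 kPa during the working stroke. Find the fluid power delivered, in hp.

Hydraulic power = P × Q

W ≈ 48.2 hp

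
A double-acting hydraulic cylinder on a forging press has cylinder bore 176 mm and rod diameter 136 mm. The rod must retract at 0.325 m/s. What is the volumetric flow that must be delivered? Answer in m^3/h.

Rod-side annular area A_ann = π/4 × (176² − 136²) = 9802 mm^2
Q = A × v

Q ≈ 11.5 m^3/h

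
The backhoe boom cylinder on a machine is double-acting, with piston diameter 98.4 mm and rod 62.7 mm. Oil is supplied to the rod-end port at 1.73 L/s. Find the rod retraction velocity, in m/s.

v ≈ 0.383 m/s

Rod-side annular area A_ann = π/4 × (98.4² − 62.7²) = 4517 mm^2
Flow into the rod-end port fills the annular volume.
v = Q / A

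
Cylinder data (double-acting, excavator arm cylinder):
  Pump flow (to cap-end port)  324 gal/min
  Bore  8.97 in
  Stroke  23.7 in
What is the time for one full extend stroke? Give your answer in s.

t ≈ 1.20 s

Cap-side area A_cap = π/4 × (8.97 in)² = 63.19 in^2
Swept volume V = A × L; t = V / Q = A·L / Q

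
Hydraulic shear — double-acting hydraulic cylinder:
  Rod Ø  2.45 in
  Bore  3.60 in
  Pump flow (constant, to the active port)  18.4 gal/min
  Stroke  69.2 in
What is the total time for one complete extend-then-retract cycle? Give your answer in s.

Cap-side area A_cap = π/4 × (3.60 in)² = 10.18 in^2
Rod-side annular area A_ann = π/4 × (3.60² − 2.45²) = 5.464 in^2
t_ext = A_cap·L/Q = 9.943 s
t_ret = A_ann·L/Q = 5.338 s
t_cycle = t_ext + t_ret

t ≈ 15.3 s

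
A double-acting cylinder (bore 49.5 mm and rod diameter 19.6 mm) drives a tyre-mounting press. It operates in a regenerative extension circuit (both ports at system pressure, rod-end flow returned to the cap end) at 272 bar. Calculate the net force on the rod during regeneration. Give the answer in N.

F ≈ 8210 N

With equal pressure on both faces, forces on the annular region cancel; the net push is pressure × rod cross-section.
Rod cross-section A_rod = π/4 × (19.6 mm)² = 301.7 mm^2
F = P × A_rod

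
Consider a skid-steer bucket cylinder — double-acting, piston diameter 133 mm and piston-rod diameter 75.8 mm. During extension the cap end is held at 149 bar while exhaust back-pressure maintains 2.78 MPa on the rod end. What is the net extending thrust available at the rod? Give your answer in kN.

F ≈ 181 kN

Cap-side area A_cap = π/4 × (133 mm)² = 13890 mm^2
Rod-side annular area A_ann = π/4 × (133² − 75.8²) = 9380 mm^2
Net thrust = P_cap·A_cap − P_rod·A_ann = 207.0 kN − 26.08 kN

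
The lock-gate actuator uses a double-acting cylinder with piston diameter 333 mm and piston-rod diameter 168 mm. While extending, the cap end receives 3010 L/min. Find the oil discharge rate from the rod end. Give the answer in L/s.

Cap-side area A_cap = π/4 × (333 mm)² = 87090 mm^2
Rod-side annular area A_ann = π/4 × (333² − 168²) = 64920 mm^2
Piston speed v = Q_in/A_cap; rod-end outflow Q_out = v × A_ann = Q_in × A_ann/A_cap.

Q_out ≈ 37.4 L/s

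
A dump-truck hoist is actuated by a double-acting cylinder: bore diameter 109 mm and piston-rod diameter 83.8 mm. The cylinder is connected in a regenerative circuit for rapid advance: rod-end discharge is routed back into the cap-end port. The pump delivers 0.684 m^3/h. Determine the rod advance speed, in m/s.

In regeneration the rod-end outflow joins the pump flow into the cap end, so the net volume the pump must supply per unit advance equals the rod cross-section area.
Rod cross-section A_rod = π/4 × (83.8 mm)² = 5515 mm^2
v = Q_pump / A_rod

v ≈ 0.0344 m/s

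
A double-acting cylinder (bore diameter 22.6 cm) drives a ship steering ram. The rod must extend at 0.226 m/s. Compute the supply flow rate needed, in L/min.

Q ≈ 544 L/min

Cap-side area A_cap = π/4 × (22.6 cm)² = 401.1 cm^2
Q = A × v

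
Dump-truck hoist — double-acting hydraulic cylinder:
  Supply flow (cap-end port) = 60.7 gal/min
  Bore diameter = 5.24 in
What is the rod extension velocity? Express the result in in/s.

v ≈ 10.8 in/s

Cap-side area A_cap = π/4 × (5.24 in)² = 21.57 in^2
v = Q / A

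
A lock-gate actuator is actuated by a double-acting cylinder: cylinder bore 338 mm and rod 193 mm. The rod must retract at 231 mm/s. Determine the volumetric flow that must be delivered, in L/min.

Rod-side annular area A_ann = π/4 × (338² − 193²) = 60470 mm^2
Q = A × v

Q ≈ 838 L/min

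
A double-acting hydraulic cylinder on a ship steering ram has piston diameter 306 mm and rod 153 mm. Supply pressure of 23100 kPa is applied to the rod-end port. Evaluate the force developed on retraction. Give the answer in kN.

Rod-side annular area A_ann = π/4 × (306² − 153²) = 55160 mm^2
On retraction the pressure acts on the annular area (bore minus rod).
F = P × A_ann

F ≈ 1270 kN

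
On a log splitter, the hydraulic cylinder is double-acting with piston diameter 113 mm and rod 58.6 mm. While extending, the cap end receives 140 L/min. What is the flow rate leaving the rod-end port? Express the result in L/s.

Q_out ≈ 1.71 L/s

Cap-side area A_cap = π/4 × (113 mm)² = 10030 mm^2
Rod-side annular area A_ann = π/4 × (113² − 58.6²) = 7332 mm^2
Piston speed v = Q_in/A_cap; rod-end outflow Q_out = v × A_ann = Q_in × A_ann/A_cap.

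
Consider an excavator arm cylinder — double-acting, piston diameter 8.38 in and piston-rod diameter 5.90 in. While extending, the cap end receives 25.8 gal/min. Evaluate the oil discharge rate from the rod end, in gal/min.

Q_out ≈ 13.0 gal/min

Cap-side area A_cap = π/4 × (8.38 in)² = 55.15 in^2
Rod-side annular area A_ann = π/4 × (8.38² − 5.90²) = 27.81 in^2
Piston speed v = Q_in/A_cap; rod-end outflow Q_out = v × A_ann = Q_in × A_ann/A_cap.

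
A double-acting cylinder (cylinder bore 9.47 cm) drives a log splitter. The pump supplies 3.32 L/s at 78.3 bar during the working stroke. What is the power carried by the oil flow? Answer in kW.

Hydraulic power = P × Q

W ≈ 26.0 kW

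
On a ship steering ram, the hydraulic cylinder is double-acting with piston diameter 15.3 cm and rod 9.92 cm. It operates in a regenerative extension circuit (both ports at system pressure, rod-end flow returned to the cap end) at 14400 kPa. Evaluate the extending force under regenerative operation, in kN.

F ≈ 111 kN

With equal pressure on both faces, forces on the annular region cancel; the net push is pressure × rod cross-section.
Rod cross-section A_rod = π/4 × (9.92 cm)² = 77.29 cm^2
F = P × A_rod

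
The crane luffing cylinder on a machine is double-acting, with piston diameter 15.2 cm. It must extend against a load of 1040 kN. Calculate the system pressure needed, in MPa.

Cap-side area A_cap = π/4 × (15.2 cm)² = 181.5 cm^2
P = F / A = 1040 kN / A

P ≈ 57.3 MPa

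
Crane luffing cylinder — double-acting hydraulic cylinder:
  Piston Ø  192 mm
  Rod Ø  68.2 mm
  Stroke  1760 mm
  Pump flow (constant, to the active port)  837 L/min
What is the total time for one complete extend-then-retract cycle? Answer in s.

Cap-side area A_cap = π/4 × (192 mm)² = 28950 mm^2
Rod-side annular area A_ann = π/4 × (192² − 68.2²) = 25300 mm^2
t_ext = A_cap·L/Q = 3.653 s
t_ret = A_ann·L/Q = 3.192 s
t_cycle = t_ext + t_ret

t ≈ 6.84 s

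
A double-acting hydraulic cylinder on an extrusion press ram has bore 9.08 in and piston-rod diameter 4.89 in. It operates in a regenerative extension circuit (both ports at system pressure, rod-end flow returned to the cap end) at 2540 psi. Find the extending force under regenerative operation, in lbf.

F ≈ 47700 lbf

With equal pressure on both faces, forces on the annular region cancel; the net push is pressure × rod cross-section.
Rod cross-section A_rod = π/4 × (4.89 in)² = 18.78 in^2
F = P × A_rod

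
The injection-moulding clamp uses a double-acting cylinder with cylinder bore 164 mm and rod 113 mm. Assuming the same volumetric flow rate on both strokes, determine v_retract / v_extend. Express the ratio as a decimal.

Cap-side area A_cap = π/4 × (164 mm)² = 21120 mm^2
Rod-side annular area A_ann = π/4 × (164² − 113²) = 11100 mm^2
For equal Q, v ∝ 1/A, so v_ret/v_ext = A_cap/A_ann.

v_ret/v_ext ≈ 1.90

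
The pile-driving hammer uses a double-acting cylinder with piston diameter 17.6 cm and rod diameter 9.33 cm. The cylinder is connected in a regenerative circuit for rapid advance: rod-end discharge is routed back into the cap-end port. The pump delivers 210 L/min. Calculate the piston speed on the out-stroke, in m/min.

In regeneration the rod-end outflow joins the pump flow into the cap end, so the net volume the pump must supply per unit advance equals the rod cross-section area.
Rod cross-section A_rod = π/4 × (9.33 cm)² = 68.37 cm^2
v = Q_pump / A_rod

v ≈ 30.7 m/min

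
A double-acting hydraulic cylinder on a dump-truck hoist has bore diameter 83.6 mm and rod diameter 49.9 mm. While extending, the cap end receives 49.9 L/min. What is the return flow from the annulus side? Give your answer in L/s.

Cap-side area A_cap = π/4 × (83.6 mm)² = 5489 mm^2
Rod-side annular area A_ann = π/4 × (83.6² − 49.9²) = 3533 mm^2
Piston speed v = Q_in/A_cap; rod-end outflow Q_out = v × A_ann = Q_in × A_ann/A_cap.

Q_out ≈ 0.535 L/s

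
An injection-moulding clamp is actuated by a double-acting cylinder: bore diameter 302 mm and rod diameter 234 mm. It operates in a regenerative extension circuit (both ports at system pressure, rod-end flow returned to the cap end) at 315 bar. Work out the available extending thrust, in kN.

F ≈ 1350 kN

With equal pressure on both faces, forces on the annular region cancel; the net push is pressure × rod cross-section.
Rod cross-section A_rod = π/4 × (234 mm)² = 43010 mm^2
F = P × A_rod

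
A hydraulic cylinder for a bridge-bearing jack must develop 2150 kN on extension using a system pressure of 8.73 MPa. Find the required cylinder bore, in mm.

D ≈ 560 mm

Extension force acts on the full piston face: F = P × (π/4)D².
D = √(4F / (πP)) = √(4 × 2150 kN / (π × 8.73 MPa))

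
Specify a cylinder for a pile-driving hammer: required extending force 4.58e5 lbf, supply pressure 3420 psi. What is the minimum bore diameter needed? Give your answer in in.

D ≈ 13.1 in

Extension force acts on the full piston face: F = P × (π/4)D².
D = √(4F / (πP)) = √(4 × 4.58e5 lbf / (π × 3420 psi))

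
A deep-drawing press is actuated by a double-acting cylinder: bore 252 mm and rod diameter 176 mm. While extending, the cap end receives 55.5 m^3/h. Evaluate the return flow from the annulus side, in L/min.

Cap-side area A_cap = π/4 × (252 mm)² = 49880 mm^2
Rod-side annular area A_ann = π/4 × (252² − 176²) = 25550 mm^2
Piston speed v = Q_in/A_cap; rod-end outflow Q_out = v × A_ann = Q_in × A_ann/A_cap.

Q_out ≈ 474 L/min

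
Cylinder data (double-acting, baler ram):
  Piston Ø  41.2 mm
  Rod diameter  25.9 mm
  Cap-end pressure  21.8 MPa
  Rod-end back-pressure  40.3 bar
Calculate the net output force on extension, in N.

Cap-side area A_cap = π/4 × (41.2 mm)² = 1333 mm^2
Rod-side annular area A_ann = π/4 × (41.2² − 25.9²) = 806.3 mm^2
Net thrust = P_cap·A_cap − P_rod·A_ann = 29060 N − 3249 N

F ≈ 25800 N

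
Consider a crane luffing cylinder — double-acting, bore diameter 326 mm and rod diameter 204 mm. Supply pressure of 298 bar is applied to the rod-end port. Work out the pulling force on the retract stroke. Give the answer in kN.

Rod-side annular area A_ann = π/4 × (326² − 204²) = 50780 mm^2
On retraction the pressure acts on the annular area (bore minus rod).
F = P × A_ann

F ≈ 1510 kN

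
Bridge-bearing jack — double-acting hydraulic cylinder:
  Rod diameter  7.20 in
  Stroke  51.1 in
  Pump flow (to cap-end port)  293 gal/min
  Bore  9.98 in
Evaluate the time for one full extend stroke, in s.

t ≈ 3.54 s

Cap-side area A_cap = π/4 × (9.98 in)² = 78.23 in^2
Swept volume V = A × L; t = V / Q = A·L / Q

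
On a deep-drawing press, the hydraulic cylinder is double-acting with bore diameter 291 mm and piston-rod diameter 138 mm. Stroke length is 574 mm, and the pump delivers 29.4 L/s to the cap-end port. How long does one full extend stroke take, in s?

t ≈ 1.30 s

Cap-side area A_cap = π/4 × (291 mm)² = 66510 mm^2
Swept volume V = A × L; t = V / Q = A·L / Q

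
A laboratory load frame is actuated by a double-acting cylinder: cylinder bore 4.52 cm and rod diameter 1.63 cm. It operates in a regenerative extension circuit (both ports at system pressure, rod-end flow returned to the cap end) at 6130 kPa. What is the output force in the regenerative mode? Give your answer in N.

F ≈ 1280 N

With equal pressure on both faces, forces on the annular region cancel; the net push is pressure × rod cross-section.
Rod cross-section A_rod = π/4 × (1.63 cm)² = 2.087 cm^2
F = P × A_rod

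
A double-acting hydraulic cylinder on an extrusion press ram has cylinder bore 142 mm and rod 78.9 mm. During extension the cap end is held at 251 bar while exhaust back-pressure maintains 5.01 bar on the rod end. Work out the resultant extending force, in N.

F ≈ 3.92e5 N

Cap-side area A_cap = π/4 × (142 mm)² = 15840 mm^2
Rod-side annular area A_ann = π/4 × (142² − 78.9²) = 10950 mm^2
Net thrust = P_cap·A_cap − P_rod·A_ann = 3.975e5 N − 5485 N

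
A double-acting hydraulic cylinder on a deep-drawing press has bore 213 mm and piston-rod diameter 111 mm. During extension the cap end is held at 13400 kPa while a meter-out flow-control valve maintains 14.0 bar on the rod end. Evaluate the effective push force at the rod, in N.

Cap-side area A_cap = π/4 × (213 mm)² = 35630 mm^2
Rod-side annular area A_ann = π/4 × (213² − 111²) = 25960 mm^2
Net thrust = P_cap·A_cap − P_rod·A_ann = 4.775e5 N − 36340 N

F ≈ 4.41e5 N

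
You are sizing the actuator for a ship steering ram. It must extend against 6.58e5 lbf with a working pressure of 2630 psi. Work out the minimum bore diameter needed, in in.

D ≈ 17.8 in

Extension force acts on the full piston face: F = P × (π/4)D².
D = √(4F / (πP)) = √(4 × 6.58e5 lbf / (π × 2630 psi))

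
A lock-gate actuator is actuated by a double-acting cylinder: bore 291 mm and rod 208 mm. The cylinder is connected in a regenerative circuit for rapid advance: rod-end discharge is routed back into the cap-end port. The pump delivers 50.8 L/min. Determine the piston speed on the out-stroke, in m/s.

v ≈ 0.0249 m/s

In regeneration the rod-end outflow joins the pump flow into the cap end, so the net volume the pump must supply per unit advance equals the rod cross-section area.
Rod cross-section A_rod = π/4 × (208 mm)² = 33980 mm^2
v = Q_pump / A_rod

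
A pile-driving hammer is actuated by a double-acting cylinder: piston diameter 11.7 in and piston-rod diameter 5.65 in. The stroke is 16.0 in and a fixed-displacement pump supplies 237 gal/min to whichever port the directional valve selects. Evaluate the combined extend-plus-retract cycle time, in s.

Cap-side area A_cap = π/4 × (11.7 in)² = 107.5 in^2
Rod-side annular area A_ann = π/4 × (11.7² − 5.65²) = 82.44 in^2
t_ext = A_cap·L/Q = 1.885 s
t_ret = A_ann·L/Q = 1.446 s
t_cycle = t_ext + t_ret

t ≈ 3.33 s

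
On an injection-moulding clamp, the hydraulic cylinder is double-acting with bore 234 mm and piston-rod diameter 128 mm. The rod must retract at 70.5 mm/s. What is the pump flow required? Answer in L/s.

Q ≈ 2.12 L/s

Rod-side annular area A_ann = π/4 × (234² − 128²) = 30140 mm^2
Q = A × v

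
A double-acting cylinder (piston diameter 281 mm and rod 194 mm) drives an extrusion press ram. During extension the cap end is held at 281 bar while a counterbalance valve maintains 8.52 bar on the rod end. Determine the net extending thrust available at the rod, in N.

F ≈ 1.71e6 N

Cap-side area A_cap = π/4 × (281 mm)² = 62020 mm^2
Rod-side annular area A_ann = π/4 × (281² − 194²) = 32460 mm^2
Net thrust = P_cap·A_cap − P_rod·A_ann = 1.743e6 N − 27650 N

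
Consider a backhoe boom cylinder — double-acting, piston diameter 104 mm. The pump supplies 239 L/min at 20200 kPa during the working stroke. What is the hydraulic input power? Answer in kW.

Hydraulic power = P × Q

W ≈ 80.5 kW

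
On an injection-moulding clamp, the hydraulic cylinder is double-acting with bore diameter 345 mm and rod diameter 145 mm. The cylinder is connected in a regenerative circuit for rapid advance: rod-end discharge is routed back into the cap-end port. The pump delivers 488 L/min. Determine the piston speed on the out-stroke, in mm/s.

In regeneration the rod-end outflow joins the pump flow into the cap end, so the net volume the pump must supply per unit advance equals the rod cross-section area.
Rod cross-section A_rod = π/4 × (145 mm)² = 16510 mm^2
v = Q_pump / A_rod

v ≈ 493 mm/s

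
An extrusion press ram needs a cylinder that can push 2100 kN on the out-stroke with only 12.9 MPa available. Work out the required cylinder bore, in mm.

Extension force acts on the full piston face: F = P × (π/4)D².
D = √(4F / (πP)) = √(4 × 2100 kN / (π × 12.9 MPa))

D ≈ 455 mm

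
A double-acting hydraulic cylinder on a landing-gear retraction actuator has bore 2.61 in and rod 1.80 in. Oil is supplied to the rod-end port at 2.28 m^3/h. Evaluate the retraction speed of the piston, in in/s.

Rod-side annular area A_ann = π/4 × (2.61² − 1.80²) = 2.806 in^2
Flow into the rod-end port fills the annular volume.
v = Q / A

v ≈ 13.8 in/s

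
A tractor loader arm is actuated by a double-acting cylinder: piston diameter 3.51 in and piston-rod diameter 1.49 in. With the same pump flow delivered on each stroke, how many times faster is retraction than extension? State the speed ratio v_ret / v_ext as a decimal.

Cap-side area A_cap = π/4 × (3.51 in)² = 9.676 in^2
Rod-side annular area A_ann = π/4 × (3.51² − 1.49²) = 7.933 in^2
For equal Q, v ∝ 1/A, so v_ret/v_ext = A_cap/A_ann.

v_ret/v_ext ≈ 1.22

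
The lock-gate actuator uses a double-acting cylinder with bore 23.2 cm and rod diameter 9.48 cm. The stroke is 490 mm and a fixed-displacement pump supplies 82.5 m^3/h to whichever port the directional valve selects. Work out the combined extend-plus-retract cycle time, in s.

t ≈ 1.66 s

Cap-side area A_cap = π/4 × (23.2 cm)² = 422.7 cm^2
Rod-side annular area A_ann = π/4 × (23.2² − 9.48²) = 352.1 cm^2
t_ext = A_cap·L/Q = 0.9039 s
t_ret = A_ann·L/Q = 0.7530 s
t_cycle = t_ext + t_ret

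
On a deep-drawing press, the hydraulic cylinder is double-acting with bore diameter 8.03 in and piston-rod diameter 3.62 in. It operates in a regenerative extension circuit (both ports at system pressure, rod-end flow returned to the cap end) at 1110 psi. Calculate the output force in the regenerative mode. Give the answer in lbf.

F ≈ 11400 lbf

With equal pressure on both faces, forces on the annular region cancel; the net push is pressure × rod cross-section.
Rod cross-section A_rod = π/4 × (3.62 in)² = 10.29 in^2
F = P × A_rod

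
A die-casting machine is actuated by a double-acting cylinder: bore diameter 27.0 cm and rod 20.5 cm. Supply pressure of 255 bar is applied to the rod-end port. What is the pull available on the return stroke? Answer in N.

Rod-side annular area A_ann = π/4 × (27.0² − 20.5²) = 242.5 cm^2
On retraction the pressure acts on the annular area (bore minus rod).
F = P × A_ann

F ≈ 6.18e5 N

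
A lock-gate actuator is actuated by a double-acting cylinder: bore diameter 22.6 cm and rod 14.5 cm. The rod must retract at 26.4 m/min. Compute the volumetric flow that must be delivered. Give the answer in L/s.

Q ≈ 10.4 L/s

Rod-side annular area A_ann = π/4 × (22.6² − 14.5²) = 236.0 cm^2
Q = A × v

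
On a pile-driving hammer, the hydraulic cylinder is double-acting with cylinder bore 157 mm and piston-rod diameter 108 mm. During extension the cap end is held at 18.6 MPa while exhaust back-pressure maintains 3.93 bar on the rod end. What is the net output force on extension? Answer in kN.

F ≈ 356 kN

Cap-side area A_cap = π/4 × (157 mm)² = 19360 mm^2
Rod-side annular area A_ann = π/4 × (157² − 108²) = 10200 mm^2
Net thrust = P_cap·A_cap − P_rod·A_ann = 360.1 kN − 4.008 kN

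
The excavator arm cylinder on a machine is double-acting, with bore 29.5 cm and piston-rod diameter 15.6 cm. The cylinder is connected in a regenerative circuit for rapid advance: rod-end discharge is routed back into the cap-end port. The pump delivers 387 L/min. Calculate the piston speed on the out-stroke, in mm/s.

In regeneration the rod-end outflow joins the pump flow into the cap end, so the net volume the pump must supply per unit advance equals the rod cross-section area.
Rod cross-section A_rod = π/4 × (15.6 cm)² = 191.1 cm^2
v = Q_pump / A_rod

v ≈ 337 mm/s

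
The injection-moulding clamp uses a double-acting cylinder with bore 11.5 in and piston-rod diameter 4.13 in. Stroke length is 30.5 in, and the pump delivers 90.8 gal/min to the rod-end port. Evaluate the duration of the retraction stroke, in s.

Rod-side annular area A_ann = π/4 × (11.5² − 4.13²) = 90.47 in^2
Swept volume V = A × L; t = V / Q = A·L / Q

t ≈ 7.89 s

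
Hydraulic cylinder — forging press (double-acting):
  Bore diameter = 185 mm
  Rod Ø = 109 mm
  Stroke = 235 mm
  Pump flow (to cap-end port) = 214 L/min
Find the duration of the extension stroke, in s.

Cap-side area A_cap = π/4 × (185 mm)² = 26880 mm^2
Swept volume V = A × L; t = V / Q = A·L / Q

t ≈ 1.77 s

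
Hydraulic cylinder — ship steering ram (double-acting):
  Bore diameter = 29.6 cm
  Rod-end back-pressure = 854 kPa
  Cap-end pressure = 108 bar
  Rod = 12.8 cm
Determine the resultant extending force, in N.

Cap-side area A_cap = π/4 × (29.6 cm)² = 688.1 cm^2
Rod-side annular area A_ann = π/4 × (29.6² − 12.8²) = 559.5 cm^2
Net thrust = P_cap·A_cap − P_rod·A_ann = 7.432e5 N − 47780 N

F ≈ 6.95e5 N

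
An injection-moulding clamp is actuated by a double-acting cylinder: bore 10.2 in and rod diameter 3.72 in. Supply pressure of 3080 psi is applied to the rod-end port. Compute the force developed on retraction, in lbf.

Rod-side annular area A_ann = π/4 × (10.2² − 3.72²) = 70.84 in^2
On retraction the pressure acts on the annular area (bore minus rod).
F = P × A_ann

F ≈ 2.18e5 lbf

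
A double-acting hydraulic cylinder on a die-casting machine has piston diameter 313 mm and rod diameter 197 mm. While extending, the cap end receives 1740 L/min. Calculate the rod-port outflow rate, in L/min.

Cap-side area A_cap = π/4 × (313 mm)² = 76940 mm^2
Rod-side annular area A_ann = π/4 × (313² − 197²) = 46460 mm^2
Piston speed v = Q_in/A_cap; rod-end outflow Q_out = v × A_ann = Q_in × A_ann/A_cap.

Q_out ≈ 1050 L/min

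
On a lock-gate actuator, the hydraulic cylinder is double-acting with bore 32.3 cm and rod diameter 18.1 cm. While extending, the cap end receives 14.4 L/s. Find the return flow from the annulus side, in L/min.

Q_out ≈ 593 L/min

Cap-side area A_cap = π/4 × (32.3 cm)² = 819.4 cm^2
Rod-side annular area A_ann = π/4 × (32.3² − 18.1²) = 562.1 cm^2
Piston speed v = Q_in/A_cap; rod-end outflow Q_out = v × A_ann = Q_in × A_ann/A_cap.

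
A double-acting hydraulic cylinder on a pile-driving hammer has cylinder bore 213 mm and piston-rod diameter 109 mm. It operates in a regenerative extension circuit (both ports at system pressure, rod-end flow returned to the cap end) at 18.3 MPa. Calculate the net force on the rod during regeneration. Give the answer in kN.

F ≈ 171 kN

With equal pressure on both faces, forces on the annular region cancel; the net push is pressure × rod cross-section.
Rod cross-section A_rod = π/4 × (109 mm)² = 9331 mm^2
F = P × A_rod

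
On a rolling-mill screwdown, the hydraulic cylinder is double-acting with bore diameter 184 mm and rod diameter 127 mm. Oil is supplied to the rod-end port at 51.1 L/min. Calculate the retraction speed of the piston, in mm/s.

v ≈ 61.2 mm/s

Rod-side annular area A_ann = π/4 × (184² − 127²) = 13920 mm^2
Flow into the rod-end port fills the annular volume.
v = Q / A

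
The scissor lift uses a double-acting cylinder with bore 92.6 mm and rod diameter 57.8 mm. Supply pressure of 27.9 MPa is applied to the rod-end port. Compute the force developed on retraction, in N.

F ≈ 1.15e5 N

Rod-side annular area A_ann = π/4 × (92.6² − 57.8²) = 4111 mm^2
On retraction the pressure acts on the annular area (bore minus rod).
F = P × A_ann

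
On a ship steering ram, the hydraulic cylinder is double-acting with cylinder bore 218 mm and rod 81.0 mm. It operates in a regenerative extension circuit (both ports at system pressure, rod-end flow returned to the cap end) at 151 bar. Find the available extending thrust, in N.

With equal pressure on both faces, forces on the annular region cancel; the net push is pressure × rod cross-section.
Rod cross-section A_rod = π/4 × (81.0 mm)² = 5153 mm^2
F = P × A_rod

F ≈ 77800 N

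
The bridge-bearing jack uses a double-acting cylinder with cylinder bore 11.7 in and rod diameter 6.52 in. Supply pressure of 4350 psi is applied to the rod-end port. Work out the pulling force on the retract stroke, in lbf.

F ≈ 3.22e5 lbf

Rod-side annular area A_ann = π/4 × (11.7² − 6.52²) = 74.13 in^2
On retraction the pressure acts on the annular area (bore minus rod).
F = P × A_ann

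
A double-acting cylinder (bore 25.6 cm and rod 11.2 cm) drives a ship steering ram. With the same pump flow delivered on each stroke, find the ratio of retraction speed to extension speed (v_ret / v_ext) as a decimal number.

Cap-side area A_cap = π/4 × (25.6 cm)² = 514.7 cm^2
Rod-side annular area A_ann = π/4 × (25.6² − 11.2²) = 416.2 cm^2
For equal Q, v ∝ 1/A, so v_ret/v_ext = A_cap/A_ann.

v_ret/v_ext ≈ 1.24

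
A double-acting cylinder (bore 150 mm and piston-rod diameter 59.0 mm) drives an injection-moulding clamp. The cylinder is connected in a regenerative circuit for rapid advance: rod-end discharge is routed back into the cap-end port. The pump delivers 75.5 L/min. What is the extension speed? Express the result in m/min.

In regeneration the rod-end outflow joins the pump flow into the cap end, so the net volume the pump must supply per unit advance equals the rod cross-section area.
Rod cross-section A_rod = π/4 × (59.0 mm)² = 2734 mm^2
v = Q_pump / A_rod

v ≈ 27.6 m/min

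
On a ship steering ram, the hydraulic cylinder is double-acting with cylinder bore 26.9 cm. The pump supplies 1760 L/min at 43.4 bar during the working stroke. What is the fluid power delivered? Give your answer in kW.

W ≈ 127 kW

Hydraulic power = P × Q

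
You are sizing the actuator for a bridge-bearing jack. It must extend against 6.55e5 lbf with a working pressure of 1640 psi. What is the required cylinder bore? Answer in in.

Extension force acts on the full piston face: F = P × (π/4)D².
D = √(4F / (πP)) = √(4 × 6.55e5 lbf / (π × 1640 psi))

D ≈ 22.6 in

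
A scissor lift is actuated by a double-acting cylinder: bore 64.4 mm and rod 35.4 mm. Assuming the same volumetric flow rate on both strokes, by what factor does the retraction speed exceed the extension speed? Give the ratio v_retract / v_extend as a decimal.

Cap-side area A_cap = π/4 × (64.4 mm)² = 3257 mm^2
Rod-side annular area A_ann = π/4 × (64.4² − 35.4²) = 2273 mm^2
For equal Q, v ∝ 1/A, so v_ret/v_ext = A_cap/A_ann.

v_ret/v_ext ≈ 1.43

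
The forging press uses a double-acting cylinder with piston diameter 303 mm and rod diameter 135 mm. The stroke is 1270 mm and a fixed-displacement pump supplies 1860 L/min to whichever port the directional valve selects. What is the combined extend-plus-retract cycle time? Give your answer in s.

Cap-side area A_cap = π/4 × (303 mm)² = 72110 mm^2
Rod-side annular area A_ann = π/4 × (303² − 135²) = 57790 mm^2
t_ext = A_cap·L/Q = 2.954 s
t_ret = A_ann·L/Q = 2.368 s
t_cycle = t_ext + t_ret

t ≈ 5.32 s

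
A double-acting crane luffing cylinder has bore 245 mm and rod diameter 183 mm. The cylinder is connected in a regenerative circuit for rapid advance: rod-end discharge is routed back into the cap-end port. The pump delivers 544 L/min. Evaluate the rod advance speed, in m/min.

v ≈ 20.7 m/min

In regeneration the rod-end outflow joins the pump flow into the cap end, so the net volume the pump must supply per unit advance equals the rod cross-section area.
Rod cross-section A_rod = π/4 × (183 mm)² = 26300 mm^2
v = Q_pump / A_rod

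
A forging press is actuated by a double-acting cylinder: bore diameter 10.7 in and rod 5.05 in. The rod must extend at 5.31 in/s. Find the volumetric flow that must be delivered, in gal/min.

Q ≈ 124 gal/min

Cap-side area A_cap = π/4 × (10.7 in)² = 89.92 in^2
Q = A × v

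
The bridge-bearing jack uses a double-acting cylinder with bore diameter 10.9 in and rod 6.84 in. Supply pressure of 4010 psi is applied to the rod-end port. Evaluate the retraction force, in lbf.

F ≈ 2.27e5 lbf

Rod-side annular area A_ann = π/4 × (10.9² − 6.84²) = 56.57 in^2
On retraction the pressure acts on the annular area (bore minus rod).
F = P × A_ann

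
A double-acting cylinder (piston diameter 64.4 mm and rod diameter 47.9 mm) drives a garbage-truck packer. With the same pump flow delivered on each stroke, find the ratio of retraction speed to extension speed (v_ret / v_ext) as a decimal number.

v_ret/v_ext ≈ 2.24

Cap-side area A_cap = π/4 × (64.4 mm)² = 3257 mm^2
Rod-side annular area A_ann = π/4 × (64.4² − 47.9²) = 1455 mm^2
For equal Q, v ∝ 1/A, so v_ret/v_ext = A_cap/A_ann.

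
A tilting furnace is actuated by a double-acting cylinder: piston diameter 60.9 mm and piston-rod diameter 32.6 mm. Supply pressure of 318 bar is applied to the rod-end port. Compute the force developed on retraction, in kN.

F ≈ 66.1 kN

Rod-side annular area A_ann = π/4 × (60.9² − 32.6²) = 2078 mm^2
On retraction the pressure acts on the annular area (bore minus rod).
F = P × A_ann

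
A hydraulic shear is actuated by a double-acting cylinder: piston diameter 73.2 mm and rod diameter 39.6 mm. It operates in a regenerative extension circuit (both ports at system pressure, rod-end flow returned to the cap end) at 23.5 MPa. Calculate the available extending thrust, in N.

F ≈ 28900 N

With equal pressure on both faces, forces on the annular region cancel; the net push is pressure × rod cross-section.
Rod cross-section A_rod = π/4 × (39.6 mm)² = 1232 mm^2
F = P × A_rod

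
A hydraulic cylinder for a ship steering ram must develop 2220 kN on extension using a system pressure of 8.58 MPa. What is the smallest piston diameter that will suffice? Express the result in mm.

Extension force acts on the full piston face: F = P × (π/4)D².
D = √(4F / (πP)) = √(4 × 2220 kN / (π × 8.58 MPa))

D ≈ 574 mm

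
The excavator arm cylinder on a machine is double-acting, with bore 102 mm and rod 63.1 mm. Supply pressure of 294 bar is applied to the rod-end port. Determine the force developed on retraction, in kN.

F ≈ 148 kN

Rod-side annular area A_ann = π/4 × (102² − 63.1²) = 5044 mm^2
On retraction the pressure acts on the annular area (bore minus rod).
F = P × A_ann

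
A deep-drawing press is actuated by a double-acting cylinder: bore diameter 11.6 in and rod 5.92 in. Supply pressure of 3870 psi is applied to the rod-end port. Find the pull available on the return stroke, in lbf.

F ≈ 3.02e5 lbf

Rod-side annular area A_ann = π/4 × (11.6² − 5.92²) = 78.16 in^2
On retraction the pressure acts on the annular area (bore minus rod).
F = P × A_ann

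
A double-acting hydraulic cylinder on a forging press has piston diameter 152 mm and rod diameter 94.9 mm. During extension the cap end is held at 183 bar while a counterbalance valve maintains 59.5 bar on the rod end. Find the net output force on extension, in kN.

F ≈ 266 kN

Cap-side area A_cap = π/4 × (152 mm)² = 18150 mm^2
Rod-side annular area A_ann = π/4 × (152² − 94.9²) = 11070 mm^2
Net thrust = P_cap·A_cap − P_rod·A_ann = 332.1 kN − 65.88 kN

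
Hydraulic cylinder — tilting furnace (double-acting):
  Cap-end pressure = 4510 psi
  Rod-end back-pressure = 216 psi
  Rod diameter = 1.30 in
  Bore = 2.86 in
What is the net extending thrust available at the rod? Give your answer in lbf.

F ≈ 27900 lbf

Cap-side area A_cap = π/4 × (2.86 in)² = 6.424 in^2
Rod-side annular area A_ann = π/4 × (2.86² − 1.30²) = 5.097 in^2
Net thrust = P_cap·A_cap − P_rod·A_ann = 28970 lbf − 1101 lbf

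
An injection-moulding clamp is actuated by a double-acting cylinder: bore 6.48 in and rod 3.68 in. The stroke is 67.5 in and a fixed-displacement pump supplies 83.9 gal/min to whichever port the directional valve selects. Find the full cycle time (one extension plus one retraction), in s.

Cap-side area A_cap = π/4 × (6.48 in)² = 32.98 in^2
Rod-side annular area A_ann = π/4 × (6.48² − 3.68²) = 22.34 in^2
t_ext = A_cap·L/Q = 6.892 s
t_ret = A_ann·L/Q = 4.669 s
t_cycle = t_ext + t_ret

t ≈ 11.6 s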